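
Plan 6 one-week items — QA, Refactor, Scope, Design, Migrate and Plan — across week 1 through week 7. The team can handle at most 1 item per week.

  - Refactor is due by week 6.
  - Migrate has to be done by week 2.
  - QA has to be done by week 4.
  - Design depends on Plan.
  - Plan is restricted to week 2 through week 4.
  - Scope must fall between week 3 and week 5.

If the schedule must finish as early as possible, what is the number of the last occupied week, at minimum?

The precedence chain requires at least 2 distinct weeks.
With at most 1 per week and 6 work items, at least 6 weeks are needed.
Scope can't be placed before week 3, so the schedule must run through at least week 3.
6 works (last occupied week: week 6): for example Refactor in week 6, Migrate in week 1, Scope in week 3, Design in week 5, Plan in week 2, QA in week 4.

6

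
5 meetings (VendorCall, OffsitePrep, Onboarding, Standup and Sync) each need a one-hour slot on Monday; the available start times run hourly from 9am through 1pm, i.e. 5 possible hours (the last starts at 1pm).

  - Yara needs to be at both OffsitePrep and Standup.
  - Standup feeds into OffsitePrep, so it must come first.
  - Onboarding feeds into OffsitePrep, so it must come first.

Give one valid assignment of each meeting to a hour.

Onboarding in 9am, Standup in 9am, OffsitePrep in 10am, Sync in 9am, VendorCall in 9am

Checking: Onboarding(9am) before OffsitePrep(10am); Standup(9am) before OffsitePrep(10am); OffsitePrep(10am) != Standup(9am).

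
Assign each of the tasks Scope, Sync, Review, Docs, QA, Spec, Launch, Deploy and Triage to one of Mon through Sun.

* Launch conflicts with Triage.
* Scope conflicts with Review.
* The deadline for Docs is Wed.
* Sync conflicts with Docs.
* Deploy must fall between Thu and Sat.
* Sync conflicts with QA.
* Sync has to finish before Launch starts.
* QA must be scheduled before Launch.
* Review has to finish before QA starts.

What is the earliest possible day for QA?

Tue

Precedence pushes QA to at least Tue; downstream work caps QA at Sat.
QA at Tue is achievable: Launch=Thu, QA=Tue, Spec=Mon, Review=Mon, Triage=Mon, Docs=Mon, Deploy=Thu, Scope=Tue, Sync=Wed.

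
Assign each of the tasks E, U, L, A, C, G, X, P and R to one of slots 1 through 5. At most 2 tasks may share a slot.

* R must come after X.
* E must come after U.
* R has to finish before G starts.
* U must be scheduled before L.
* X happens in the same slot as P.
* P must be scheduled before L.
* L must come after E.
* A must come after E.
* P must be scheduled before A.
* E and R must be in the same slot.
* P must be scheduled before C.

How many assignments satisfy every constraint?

18

Splitting on U: it can be 1 (6), 2 (12). Listing each branch's schedules as (E, L, A, C, G, X, P, R):
U=1: (3,4,4,5,5,2,2,3) (3,4,5,4,5,2,2,3) (3,4,5,5,4,2,2,3) (3,5,4,4,5,2,2,3) (3,5,4,5,4,2,2,3) (3,5,5,4,4,2,2,3) — 6.
U=2: (3,4,4,2,5,1,1,3) (3,4,4,5,5,1,1,3) (3,4,5,2,4,1,1,3) (3,4,5,2,5,1,1,3) (3,4,5,4,5,1,1,3) (3,4,5,5,4,1,1,3) (3,5,4,2,4,1,1,3) (3,5,4,2,5,1,1,3) (3,5,4,4,5,1,1,3) (3,5,4,5,4,1,1,3) (3,5,5,2,4,1,1,3) (3,5,5,4,4,1,1,3) — 12.
Summing: 6 + 12 = 18.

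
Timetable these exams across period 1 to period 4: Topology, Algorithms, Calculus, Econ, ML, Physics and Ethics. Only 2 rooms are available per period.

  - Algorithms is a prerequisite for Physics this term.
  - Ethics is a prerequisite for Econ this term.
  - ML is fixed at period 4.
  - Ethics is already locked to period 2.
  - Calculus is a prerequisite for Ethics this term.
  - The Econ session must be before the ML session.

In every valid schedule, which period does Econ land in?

period 3

Ethics is fixed at period 2 and must come before Econ, so Econ is at least period 3.
ML is fixed at period 4 and must come after Econ, so Econ is at most period 3.
So Econ must be period 3.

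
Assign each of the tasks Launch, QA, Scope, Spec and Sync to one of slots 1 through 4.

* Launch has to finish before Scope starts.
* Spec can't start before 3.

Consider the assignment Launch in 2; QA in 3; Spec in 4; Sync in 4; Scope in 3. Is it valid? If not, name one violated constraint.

Yes, all constraints hold

Spec can't start before 3 — holds.
Launch has to finish before Scope starts — holds.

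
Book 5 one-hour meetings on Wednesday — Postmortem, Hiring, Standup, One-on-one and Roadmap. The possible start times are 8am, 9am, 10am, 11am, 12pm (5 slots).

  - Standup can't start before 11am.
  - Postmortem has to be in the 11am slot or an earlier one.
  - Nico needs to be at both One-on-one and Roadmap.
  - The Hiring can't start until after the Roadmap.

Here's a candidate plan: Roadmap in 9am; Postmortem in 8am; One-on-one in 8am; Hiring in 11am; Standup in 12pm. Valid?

Yes

Postmortem has to be in the 11am slot or an earlier one — holds.
The Hiring can't start until after the Roadmap — holds.
Standup can't start before 11am — holds.
Nico needs to be at both One-on-one and Roadmap — holds.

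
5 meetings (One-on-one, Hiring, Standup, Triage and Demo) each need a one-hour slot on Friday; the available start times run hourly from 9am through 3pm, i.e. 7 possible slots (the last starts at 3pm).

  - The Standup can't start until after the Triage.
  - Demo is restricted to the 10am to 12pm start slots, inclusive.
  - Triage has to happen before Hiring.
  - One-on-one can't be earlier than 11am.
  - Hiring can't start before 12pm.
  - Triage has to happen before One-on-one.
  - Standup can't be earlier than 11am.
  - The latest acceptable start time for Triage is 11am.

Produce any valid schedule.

Triage=9am, Hiring=12pm, Demo=10am, One-on-one=11am, Standup=11am

Checking: Triage(9am) before Hiring(12pm); Triage(9am) before One-on-one(11am); Triage(9am) before Standup(11am); Demo=10am in [10am,12pm]; Hiring=12pm in [12pm,3pm]; Standup=11am in [11am,3pm]; Triage=9am in [9am,11am]; One-on-one=11am in [11am,3pm].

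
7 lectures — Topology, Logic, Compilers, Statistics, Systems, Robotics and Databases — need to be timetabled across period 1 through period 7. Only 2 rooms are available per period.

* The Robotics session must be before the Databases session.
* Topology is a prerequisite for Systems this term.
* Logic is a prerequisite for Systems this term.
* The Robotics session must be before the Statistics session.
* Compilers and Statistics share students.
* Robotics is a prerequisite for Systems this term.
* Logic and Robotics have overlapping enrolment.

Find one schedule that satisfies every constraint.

Systems -> period 3; Robotics -> period 1; Topology -> period 1; Compilers -> period 4; Databases -> period 3; Logic -> period 2; Statistics -> period 2

Checking: Robotics(period 1) before Databases(period 3); Logic(period 2) before Systems(period 3); Topology(period 1) before Systems(period 3); Robotics(period 1) before Systems(period 3); Robotics(period 1) before Statistics(period 2); Logic(period 2) != Robotics(period 1); Compilers(period 4) != Statistics(period 2); max 2 per period (cap 2).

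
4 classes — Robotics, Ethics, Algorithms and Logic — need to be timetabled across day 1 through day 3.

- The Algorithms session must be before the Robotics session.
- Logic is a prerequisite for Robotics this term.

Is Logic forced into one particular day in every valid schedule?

No

Logic can be day 1 (e.g. Ethics in day 1, Logic in day 1, Robotics in day 2, Algorithms in day 1) or day 2 (e.g. Robotics in day 3, Ethics in day 1, Logic in day 2, Algorithms in day 1).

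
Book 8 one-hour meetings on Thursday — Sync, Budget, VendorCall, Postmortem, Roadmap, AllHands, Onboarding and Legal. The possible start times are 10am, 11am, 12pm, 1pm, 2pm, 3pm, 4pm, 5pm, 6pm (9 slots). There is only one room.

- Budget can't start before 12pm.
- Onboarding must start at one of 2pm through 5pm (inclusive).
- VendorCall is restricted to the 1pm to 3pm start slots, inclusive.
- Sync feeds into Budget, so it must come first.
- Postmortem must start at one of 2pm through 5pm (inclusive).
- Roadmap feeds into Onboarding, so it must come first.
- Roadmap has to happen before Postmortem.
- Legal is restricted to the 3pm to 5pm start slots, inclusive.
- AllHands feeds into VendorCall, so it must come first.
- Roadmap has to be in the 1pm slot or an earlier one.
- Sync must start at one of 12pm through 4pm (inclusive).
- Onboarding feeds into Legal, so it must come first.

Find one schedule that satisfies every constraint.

Sync=12pm; Onboarding=2pm; Budget=5pm; Legal=3pm; Roadmap=10am; VendorCall=1pm; Postmortem=4pm; AllHands=11am

Checking: Sync(12pm) before Budget(5pm); Roadmap(10am) before Onboarding(2pm); Onboarding(2pm) before Legal(3pm); Roadmap(10am) before Postmortem(4pm); AllHands(11am) before VendorCall(1pm); Postmortem=4pm in [2pm,5pm]; Legal=3pm in [3pm,5pm]; Roadmap=10am in [10am,1pm]; Sync=12pm in [12pm,4pm]; VendorCall=1pm in [1pm,3pm]; Budget=5pm in [12pm,6pm]; Onboarding=2pm in [2pm,5pm]; max 1 per slot (cap 1).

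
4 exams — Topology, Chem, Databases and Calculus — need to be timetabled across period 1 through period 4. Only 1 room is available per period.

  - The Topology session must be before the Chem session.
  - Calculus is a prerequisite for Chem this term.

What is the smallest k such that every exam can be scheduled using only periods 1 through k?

4 periods

The precedence chain requires at least 2 distinct periods.
With at most 1 per period and 4 exams, at least 4 periods are needed.
4 works (last occupied period: period 4): for example Topology -> period 1, Databases -> period 4, Calculus -> period 2, Chem -> period 3.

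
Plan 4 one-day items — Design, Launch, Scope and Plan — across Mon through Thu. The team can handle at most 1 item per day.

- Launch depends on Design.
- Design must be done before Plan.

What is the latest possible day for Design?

Tue

Downstream work caps Design at Wed.
Design at Tue is achievable: Launch in Wed, Design in Tue, Plan in Thu, Scope in Mon.
Nothing later works — the capacity limit rule out every day after Tue.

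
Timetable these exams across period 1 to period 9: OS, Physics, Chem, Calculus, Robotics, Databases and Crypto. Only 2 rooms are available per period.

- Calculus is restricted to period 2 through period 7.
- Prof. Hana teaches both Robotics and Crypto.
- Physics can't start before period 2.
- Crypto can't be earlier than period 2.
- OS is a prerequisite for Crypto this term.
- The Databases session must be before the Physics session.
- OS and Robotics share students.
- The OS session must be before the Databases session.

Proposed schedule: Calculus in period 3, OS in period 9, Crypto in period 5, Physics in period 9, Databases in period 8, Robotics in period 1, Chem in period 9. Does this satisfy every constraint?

No. Only 2 rooms are available per period is not satisfied.

OS is a prerequisite for Crypto this term — violated.
Calculus is restricted to period 2 through period 7 — holds.
Physics can't start before period 2 — holds.
Only 2 rooms are available per period — violated.
Prof. Hana teaches both Robotics and Crypto — holds.
The OS session must be before the Databases session — violated.
OS and Robotics share students — holds.
The Databases session must be before the Physics session — holds.
Crypto can't be earlier than period 2 — holds.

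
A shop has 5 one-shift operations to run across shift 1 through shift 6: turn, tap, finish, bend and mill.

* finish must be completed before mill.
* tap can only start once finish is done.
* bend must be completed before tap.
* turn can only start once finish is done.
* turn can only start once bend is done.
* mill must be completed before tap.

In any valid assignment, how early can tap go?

Precedence pushes tap to at least shift 3.
tap at shift 3 is achievable: turn -> shift 2, tap -> shift 3, finish -> shift 1, mill -> shift 2, bend -> shift 1.

shift 3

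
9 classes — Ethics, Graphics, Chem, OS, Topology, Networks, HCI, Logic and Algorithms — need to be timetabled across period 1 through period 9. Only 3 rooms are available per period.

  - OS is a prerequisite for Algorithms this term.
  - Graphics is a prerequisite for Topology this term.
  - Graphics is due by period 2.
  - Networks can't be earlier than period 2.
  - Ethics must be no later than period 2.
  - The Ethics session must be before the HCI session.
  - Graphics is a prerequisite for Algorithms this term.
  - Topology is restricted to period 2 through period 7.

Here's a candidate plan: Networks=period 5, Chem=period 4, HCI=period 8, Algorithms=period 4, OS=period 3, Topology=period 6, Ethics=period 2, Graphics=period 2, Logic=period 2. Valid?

Yes, all constraints hold

The Ethics session must be before the HCI session — holds.
Ethics must be no later than period 2 — holds.
Only 3 rooms are available per period — holds.
OS is a prerequisite for Algorithms this term — holds.
Graphics is a prerequisite for Topology this term — holds.
Topology is restricted to period 2 through period 7 — holds.
Graphics is due by period 2 — holds.
Networks can't be earlier than period 2 — holds.
Graphics is a prerequisite for Algorithms this term — holds.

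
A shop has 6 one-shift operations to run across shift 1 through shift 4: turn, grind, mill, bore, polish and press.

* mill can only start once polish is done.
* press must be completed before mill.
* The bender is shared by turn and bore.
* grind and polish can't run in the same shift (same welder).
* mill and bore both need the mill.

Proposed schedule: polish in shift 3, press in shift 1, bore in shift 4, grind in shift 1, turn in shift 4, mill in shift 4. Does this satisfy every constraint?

grind and polish can't run in the same shift (same welder) — holds.
The bender is shared by turn and bore — violated.
press must be completed before mill — holds.
mill can only start once polish is done — holds.
mill and bore both need the mill — violated.

Invalid. The bender is shared by turn and bore.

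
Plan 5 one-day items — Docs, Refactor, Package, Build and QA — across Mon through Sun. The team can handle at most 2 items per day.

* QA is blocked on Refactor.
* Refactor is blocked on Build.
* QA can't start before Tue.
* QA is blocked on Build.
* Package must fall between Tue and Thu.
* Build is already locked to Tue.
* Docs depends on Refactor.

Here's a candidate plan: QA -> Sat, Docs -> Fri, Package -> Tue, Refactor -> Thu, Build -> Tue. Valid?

Valid

QA can't start before Tue — holds.
Build is already locked to Tue — holds.
Refactor is blocked on Build — holds.
Package must fall between Tue and Thu — holds.
The team can handle at most 2 items per day — holds.
QA is blocked on Refactor — holds.
Docs depends on Refactor — holds.
QA is blocked on Build — holds.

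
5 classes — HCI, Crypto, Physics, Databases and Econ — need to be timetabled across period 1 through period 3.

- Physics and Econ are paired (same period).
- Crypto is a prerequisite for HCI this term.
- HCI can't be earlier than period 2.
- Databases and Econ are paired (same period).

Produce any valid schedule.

Physics in period 1, Crypto in period 1, Databases in period 1, HCI in period 2, Econ in period 1

Checking: Crypto(period 1) before HCI(period 2); Physics = Econ = period 1; Databases = Econ = period 1; HCI=period 2 in [period 2,period 3].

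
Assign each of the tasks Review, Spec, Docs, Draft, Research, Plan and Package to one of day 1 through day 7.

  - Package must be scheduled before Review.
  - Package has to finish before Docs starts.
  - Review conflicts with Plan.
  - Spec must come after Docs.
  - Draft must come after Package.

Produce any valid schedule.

Spec -> day 3; Package -> day 1; Docs -> day 2; Research -> day 1; Draft -> day 2; Plan -> day 1; Review -> day 2

Checking: Package(day 1) before Docs(day 2); Package(day 1) before Draft(day 2); Package(day 1) before Review(day 2); Docs(day 2) before Spec(day 3); Review(day 2) != Plan(day 1).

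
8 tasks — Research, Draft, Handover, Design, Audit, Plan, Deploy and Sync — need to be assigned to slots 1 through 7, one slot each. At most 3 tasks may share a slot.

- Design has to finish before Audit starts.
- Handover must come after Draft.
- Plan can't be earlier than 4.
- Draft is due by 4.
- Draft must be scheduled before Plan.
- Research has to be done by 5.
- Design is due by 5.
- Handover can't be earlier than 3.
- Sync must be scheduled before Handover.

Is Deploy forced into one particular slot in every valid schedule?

Deploy can be 1 (e.g. Handover=3, Draft=1, Sync=2, Research=2, Plan=4, Design=1, Audit=2, Deploy=1) or 2 (e.g. Research=1; Design=1; Audit=2; Plan=4; Handover=3; Sync=2; Deploy=2; Draft=1).

No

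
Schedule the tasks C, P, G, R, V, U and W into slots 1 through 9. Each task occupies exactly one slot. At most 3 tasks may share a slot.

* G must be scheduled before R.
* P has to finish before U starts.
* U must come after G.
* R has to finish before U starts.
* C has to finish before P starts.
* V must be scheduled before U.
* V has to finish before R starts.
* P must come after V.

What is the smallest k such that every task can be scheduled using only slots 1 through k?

The precedence chain requires at least 3 distinct slots.
With at most 3 per slot and 7 tasks, at least 3 slots are needed.
3 works (last occupied slot: 3): for example G=1, P=2, R=2, W=2, U=3, C=1, V=1.

3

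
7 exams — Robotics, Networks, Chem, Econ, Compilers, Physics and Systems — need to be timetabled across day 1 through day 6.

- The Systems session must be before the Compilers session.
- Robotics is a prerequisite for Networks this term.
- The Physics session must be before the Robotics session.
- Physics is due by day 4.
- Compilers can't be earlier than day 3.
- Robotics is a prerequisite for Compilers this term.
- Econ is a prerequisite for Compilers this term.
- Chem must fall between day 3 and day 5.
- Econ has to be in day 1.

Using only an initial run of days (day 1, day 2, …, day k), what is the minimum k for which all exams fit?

The precedence chain requires at least 3 distinct days.
3 works (last occupied day: day 3): for example Chem in day 3; Econ in day 1; Systems in day 1; Networks in day 3; Robotics in day 2; Compilers in day 3; Physics in day 1.

3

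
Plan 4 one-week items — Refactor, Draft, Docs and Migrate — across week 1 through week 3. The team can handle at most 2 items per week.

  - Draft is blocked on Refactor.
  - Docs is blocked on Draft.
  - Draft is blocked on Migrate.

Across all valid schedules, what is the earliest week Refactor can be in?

week 1

Downstream work caps Refactor at week 1.
Refactor at week 1 is achievable: Docs in week 3, Migrate in week 1, Draft in week 2, Refactor in week 1.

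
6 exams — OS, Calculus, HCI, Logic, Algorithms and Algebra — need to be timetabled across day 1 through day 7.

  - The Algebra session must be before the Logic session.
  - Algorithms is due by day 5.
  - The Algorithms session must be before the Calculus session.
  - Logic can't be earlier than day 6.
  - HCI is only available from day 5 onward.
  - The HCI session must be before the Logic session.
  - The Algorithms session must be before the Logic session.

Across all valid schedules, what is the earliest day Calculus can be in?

Precedence pushes Calculus to at least day 2.
Calculus at day 2 is achievable: Algebra=day 1, Logic=day 6, Calculus=day 2, OS=day 1, Algorithms=day 1, HCI=day 5.

day 2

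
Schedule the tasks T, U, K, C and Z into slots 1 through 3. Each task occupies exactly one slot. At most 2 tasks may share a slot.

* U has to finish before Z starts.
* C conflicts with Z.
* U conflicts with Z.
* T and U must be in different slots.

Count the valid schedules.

Splitting on T: it can be 1 (4), 2 (7), 3 (10). Listing each branch's schedules as (U, K, C, Z):
T=1: (2,1,2,3) (2,2,1,3) (2,3,1,3) (2,3,2,3) — 4.
T=2: (1,1,2,3) (1,1,3,2) (1,2,1,3) (1,3,1,2) (1,3,1,3) (1,3,2,3) (1,3,3,2) — 7.
T=3: (1,1,2,3) (1,1,3,2) (1,2,1,2) (1,2,1,3) (1,2,2,3) (1,2,3,2) (1,3,1,2) (2,1,1,3) (2,1,2,3) (2,2,1,3) — 10.
Summing: 4 + 7 + 10 = 21.

21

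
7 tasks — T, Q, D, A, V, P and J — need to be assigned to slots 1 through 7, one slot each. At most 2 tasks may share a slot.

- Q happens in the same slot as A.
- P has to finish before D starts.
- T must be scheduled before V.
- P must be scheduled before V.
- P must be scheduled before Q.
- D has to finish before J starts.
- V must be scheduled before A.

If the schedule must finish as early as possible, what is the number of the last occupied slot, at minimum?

The precedence chain requires at least 3 distinct slots.
With at most 2 per slot and 7 tasks, at least 4 slots are needed.
4 works (last occupied slot: 4): for example J -> 4; A -> 3; T -> 1; V -> 2; D -> 2; Q -> 3; P -> 1.

slot 4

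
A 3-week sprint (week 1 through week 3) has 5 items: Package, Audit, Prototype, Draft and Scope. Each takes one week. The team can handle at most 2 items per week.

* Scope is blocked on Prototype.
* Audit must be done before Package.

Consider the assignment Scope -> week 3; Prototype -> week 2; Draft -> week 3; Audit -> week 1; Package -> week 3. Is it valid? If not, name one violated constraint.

The team can handle at most 2 items per week — violated.
Scope is blocked on Prototype — holds.
Audit must be done before Package — holds.

Invalid. The team can handle at most 2 items per week.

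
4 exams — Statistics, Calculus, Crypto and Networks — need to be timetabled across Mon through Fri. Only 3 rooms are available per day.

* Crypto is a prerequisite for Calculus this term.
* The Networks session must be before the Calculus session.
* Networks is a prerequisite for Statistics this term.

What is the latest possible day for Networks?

Thu

Downstream work caps Networks at Thu.
Networks at Thu is achievable: Networks in Thu; Statistics in Fri; Crypto in Mon; Calculus in Fri.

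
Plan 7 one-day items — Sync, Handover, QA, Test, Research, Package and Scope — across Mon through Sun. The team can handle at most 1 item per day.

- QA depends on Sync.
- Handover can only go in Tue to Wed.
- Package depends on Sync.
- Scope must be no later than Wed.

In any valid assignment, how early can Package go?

Precedence pushes Package to at least Tue.
Package at Thu is achievable: QA in Fri; Sync in Wed; Package in Thu; Research in Sun; Test in Sat; Scope in Mon; Handover in Tue.
Nothing earlier works — the capacity limit rule out every day before Thu.

Thu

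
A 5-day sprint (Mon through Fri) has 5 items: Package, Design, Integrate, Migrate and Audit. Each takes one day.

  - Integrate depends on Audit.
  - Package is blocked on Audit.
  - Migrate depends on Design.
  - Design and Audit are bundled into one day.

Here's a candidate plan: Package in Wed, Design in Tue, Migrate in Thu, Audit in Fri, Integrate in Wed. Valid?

Integrate depends on Audit — violated.
Migrate depends on Design — holds.
Design and Audit are bundled into one day — violated.
Package is blocked on Audit — violated.

No — it violates: Design and Audit are bundled into one day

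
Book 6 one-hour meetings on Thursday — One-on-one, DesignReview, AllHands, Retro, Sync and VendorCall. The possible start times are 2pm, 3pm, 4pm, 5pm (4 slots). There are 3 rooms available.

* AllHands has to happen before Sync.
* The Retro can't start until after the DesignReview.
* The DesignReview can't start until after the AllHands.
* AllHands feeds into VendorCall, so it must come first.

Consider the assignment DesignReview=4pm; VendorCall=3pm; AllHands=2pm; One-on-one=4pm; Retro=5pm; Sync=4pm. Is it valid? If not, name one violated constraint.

The DesignReview can't start until after the AllHands — holds.
The Retro can't start until after the DesignReview — holds.
There are 3 rooms available — holds.
AllHands has to happen before Sync — holds.
AllHands feeds into VendorCall, so it must come first — holds.

Yes, all constraints hold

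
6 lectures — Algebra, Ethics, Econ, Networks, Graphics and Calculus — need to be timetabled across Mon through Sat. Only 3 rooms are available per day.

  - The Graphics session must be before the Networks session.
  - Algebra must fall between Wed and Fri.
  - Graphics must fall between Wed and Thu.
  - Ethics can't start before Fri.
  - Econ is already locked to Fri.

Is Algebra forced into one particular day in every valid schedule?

Algebra can be Wed (e.g. Econ -> Fri, Networks -> Thu, Ethics -> Fri, Algebra -> Wed, Graphics -> Wed, Calculus -> Mon) or Thu (e.g. Graphics in Wed; Calculus in Mon; Algebra in Thu; Ethics in Fri; Networks in Thu; Econ in Fri).

No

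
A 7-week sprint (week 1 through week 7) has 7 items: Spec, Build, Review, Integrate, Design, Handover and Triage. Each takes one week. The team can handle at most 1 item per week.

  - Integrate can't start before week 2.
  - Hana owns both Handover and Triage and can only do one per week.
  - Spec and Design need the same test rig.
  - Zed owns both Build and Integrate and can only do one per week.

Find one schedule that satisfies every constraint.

Integrate -> week 2; Triage -> week 7; Design -> week 5; Spec -> week 1; Review -> week 4; Build -> week 3; Handover -> week 6

Checking: Handover(week 6) != Triage(week 7); Build(week 3) != Integrate(week 2); Spec(week 1) != Design(week 5); Integrate=week 2 in [week 2,week 7]; max 1 per week (cap 1).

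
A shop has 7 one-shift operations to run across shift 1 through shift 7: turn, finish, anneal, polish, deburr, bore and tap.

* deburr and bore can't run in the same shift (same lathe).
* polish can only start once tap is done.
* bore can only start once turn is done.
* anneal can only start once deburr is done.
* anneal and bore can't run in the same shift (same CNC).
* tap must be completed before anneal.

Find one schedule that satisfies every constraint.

deburr=shift 1; bore=shift 3; finish=shift 1; anneal=shift 2; polish=shift 2; turn=shift 1; tap=shift 1

Checking: turn(shift 1) before bore(shift 3); tap(shift 1) before anneal(shift 2); tap(shift 1) before polish(shift 2); deburr(shift 1) before anneal(shift 2); anneal(shift 2) != bore(shift 3); deburr(shift 1) != bore(shift 3).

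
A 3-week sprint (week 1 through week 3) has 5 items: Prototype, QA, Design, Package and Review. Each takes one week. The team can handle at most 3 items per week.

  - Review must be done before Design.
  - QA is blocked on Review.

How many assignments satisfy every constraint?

Splitting on Prototype: it can be week 1 (15), week 2 (14), week 3 (13). Listing each branch's schedules as (QA, Design, Package, Review) by week number:
Prototype=week 1: (2,2,1,1) (2,2,2,1) (2,2,3,1) (2,3,1,1) (2,3,2,1) (2,3,3,1) (3,2,1,1) (3,2,2,1) (3,2,3,1) (3,3,1,1) (3,3,1,2) (3,3,2,1) (3,3,2,2) (3,3,3,1) (3,3,3,2) — 15.
Prototype=week 2: (2,2,1,1) (2,2,3,1) (2,3,1,1) (2,3,2,1) (2,3,3,1) (3,2,1,1) (3,2,2,1) (3,2,3,1) (3,3,1,1) (3,3,1,2) (3,3,2,1) (3,3,2,2) (3,3,3,1) (3,3,3,2) — 14.
Prototype=week 3: (2,2,1,1) (2,2,2,1) (2,2,3,1) (2,3,1,1) (2,3,2,1) (2,3,3,1) (3,2,1,1) (3,2,2,1) (3,2,3,1) (3,3,1,1) (3,3,1,2) (3,3,2,1) (3,3,2,2) — 13.
Summing: 15 + 14 + 13 = 42.

42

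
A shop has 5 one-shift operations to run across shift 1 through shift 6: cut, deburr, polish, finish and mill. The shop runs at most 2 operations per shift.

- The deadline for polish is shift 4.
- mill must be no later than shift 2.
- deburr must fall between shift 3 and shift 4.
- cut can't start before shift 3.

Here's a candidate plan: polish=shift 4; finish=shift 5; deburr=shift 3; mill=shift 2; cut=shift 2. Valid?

No — it violates: cut can't start before shift 3

The shop runs at most 2 operations per shift — holds.
The deadline for polish is shift 4 — holds.
cut can't start before shift 3 — violated.
mill must be no later than shift 2 — holds.
deburr must fall between shift 3 and shift 4 — holds.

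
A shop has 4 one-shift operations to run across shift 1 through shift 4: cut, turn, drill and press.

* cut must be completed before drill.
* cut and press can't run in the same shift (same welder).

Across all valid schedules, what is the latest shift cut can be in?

Downstream work caps cut at shift 3.
cut at shift 3 is achievable: press in shift 1, drill in shift 4, cut in shift 3, turn in shift 1.

shift 3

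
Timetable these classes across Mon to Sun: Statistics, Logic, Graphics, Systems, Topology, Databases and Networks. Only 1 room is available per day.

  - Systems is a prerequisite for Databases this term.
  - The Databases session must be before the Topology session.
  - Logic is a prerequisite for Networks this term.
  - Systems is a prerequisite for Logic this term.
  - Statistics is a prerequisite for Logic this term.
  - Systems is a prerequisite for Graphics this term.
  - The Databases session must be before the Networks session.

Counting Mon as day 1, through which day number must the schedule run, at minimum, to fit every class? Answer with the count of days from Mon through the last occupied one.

The precedence chain requires at least 3 distinct days.
With at most 1 per day and 7 classes, at least 7 days are needed.
7 works (last occupied day: Sun): for example Databases in Thu, Systems in Mon, Networks in Fri, Logic in Wed, Graphics in Sat, Topology in Sun, Statistics in Tue.

7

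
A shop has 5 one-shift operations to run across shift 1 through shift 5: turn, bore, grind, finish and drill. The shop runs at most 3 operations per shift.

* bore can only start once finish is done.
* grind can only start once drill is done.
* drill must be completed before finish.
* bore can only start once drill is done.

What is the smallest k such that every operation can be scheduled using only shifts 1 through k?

The precedence chain requires at least 3 distinct shifts.
With at most 3 per shift and 5 operations, at least 2 shifts are needed.
3 works (last occupied shift: shift 3): for example turn in shift 1, bore in shift 3, finish in shift 2, grind in shift 2, drill in shift 1.

3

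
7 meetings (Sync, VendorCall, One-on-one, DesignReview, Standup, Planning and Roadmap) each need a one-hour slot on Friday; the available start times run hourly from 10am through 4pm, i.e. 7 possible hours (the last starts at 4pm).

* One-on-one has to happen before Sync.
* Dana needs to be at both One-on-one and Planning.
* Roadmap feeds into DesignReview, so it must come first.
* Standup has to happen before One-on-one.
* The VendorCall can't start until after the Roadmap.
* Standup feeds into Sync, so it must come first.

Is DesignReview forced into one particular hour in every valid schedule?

No

DesignReview can be 11am (e.g. Sync=12pm; DesignReview=11am; One-on-one=11am; VendorCall=11am; Roadmap=10am; Standup=10am; Planning=10am) or 12pm (e.g. Sync in 12pm; Roadmap in 10am; One-on-one in 11am; Standup in 10am; Planning in 10am; VendorCall in 11am; DesignReview in 12pm).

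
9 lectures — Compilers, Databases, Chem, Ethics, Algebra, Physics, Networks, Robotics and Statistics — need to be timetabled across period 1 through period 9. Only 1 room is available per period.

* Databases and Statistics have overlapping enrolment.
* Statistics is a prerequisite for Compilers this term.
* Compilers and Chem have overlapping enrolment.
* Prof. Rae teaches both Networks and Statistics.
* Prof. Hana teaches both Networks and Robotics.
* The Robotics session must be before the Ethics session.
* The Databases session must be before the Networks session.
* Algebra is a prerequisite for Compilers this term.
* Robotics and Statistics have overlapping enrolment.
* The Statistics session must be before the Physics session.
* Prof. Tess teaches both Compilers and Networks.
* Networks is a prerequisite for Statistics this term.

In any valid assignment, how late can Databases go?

period 5

Downstream work caps Databases at period 6.
Databases at period 5 is achievable: Statistics in period 7; Ethics in period 2; Databases in period 5; Chem in period 4; Physics in period 9; Robotics in period 1; Algebra in period 3; Compilers in period 8; Networks in period 6.
Nothing later works — the conflict and capacity constraints rule out every period after period 5.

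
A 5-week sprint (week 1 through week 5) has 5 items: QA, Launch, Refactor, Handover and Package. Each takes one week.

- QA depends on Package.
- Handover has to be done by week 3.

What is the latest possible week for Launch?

week 5

Launch at week 5 is achievable: Package=week 1, QA=week 2, Refactor=week 1, Handover=week 1, Launch=week 5.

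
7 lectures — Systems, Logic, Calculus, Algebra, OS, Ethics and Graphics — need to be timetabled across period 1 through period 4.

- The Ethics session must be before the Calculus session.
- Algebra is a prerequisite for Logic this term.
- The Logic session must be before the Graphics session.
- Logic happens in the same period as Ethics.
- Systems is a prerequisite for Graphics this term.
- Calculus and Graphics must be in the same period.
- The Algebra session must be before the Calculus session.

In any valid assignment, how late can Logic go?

period 3

Precedence pushes Logic to at least period 2; downstream work caps Logic at period 3.
Logic at period 3 is achievable: Logic=period 3, Calculus=period 4, Ethics=period 3, Graphics=period 4, Systems=period 1, Algebra=period 1, OS=period 1.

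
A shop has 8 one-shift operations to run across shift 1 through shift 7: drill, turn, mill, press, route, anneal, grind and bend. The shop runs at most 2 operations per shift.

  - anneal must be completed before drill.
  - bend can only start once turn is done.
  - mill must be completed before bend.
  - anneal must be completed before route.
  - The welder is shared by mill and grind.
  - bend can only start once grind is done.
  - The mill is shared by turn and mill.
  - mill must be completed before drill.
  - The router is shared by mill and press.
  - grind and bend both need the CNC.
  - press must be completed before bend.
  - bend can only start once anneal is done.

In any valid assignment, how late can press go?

Downstream work caps press at shift 6.
press at shift 6 is achievable: press -> shift 6; route -> shift 3; anneal -> shift 1; turn -> shift 2; mill -> shift 1; grind -> shift 3; bend -> shift 7; drill -> shift 2.

shift 6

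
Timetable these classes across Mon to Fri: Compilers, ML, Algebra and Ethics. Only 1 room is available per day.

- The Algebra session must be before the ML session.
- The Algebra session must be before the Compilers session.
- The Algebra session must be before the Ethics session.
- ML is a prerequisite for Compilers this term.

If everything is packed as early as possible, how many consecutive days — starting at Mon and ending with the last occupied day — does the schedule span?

4 days

The precedence chain requires at least 3 distinct days.
With at most 1 per day and 4 classes, at least 4 days are needed.
4 works (last occupied day: Thu): for example Algebra -> Mon; Compilers -> Wed; Ethics -> Thu; ML -> Tue.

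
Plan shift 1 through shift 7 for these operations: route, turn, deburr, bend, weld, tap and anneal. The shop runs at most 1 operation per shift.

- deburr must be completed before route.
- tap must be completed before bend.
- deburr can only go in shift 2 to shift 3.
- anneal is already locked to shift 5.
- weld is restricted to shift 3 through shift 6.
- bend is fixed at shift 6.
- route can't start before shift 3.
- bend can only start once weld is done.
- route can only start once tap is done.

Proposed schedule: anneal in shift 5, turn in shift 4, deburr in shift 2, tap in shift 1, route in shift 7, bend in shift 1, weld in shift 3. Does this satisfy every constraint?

bend is fixed at shift 6 — violated.
weld is restricted to shift 3 through shift 6 — holds.
tap must be completed before bend — violated.
bend can only start once weld is done — violated.
deburr must be completed before route — holds.
deburr can only go in shift 2 to shift 3 — holds.
anneal is already locked to shift 5 — holds.
route can only start once tap is done — holds.
route can't start before shift 3 — holds.
The shop runs at most 1 operation per shift — violated.

No. bend is fixed at shift 6 is not satisfied.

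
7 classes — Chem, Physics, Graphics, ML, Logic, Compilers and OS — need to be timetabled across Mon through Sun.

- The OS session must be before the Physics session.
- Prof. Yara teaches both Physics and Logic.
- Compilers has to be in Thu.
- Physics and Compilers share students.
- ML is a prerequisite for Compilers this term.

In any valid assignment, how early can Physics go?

Precedence pushes Physics to at least Tue.
Physics at Tue is achievable: Chem -> Mon, Compilers -> Thu, ML -> Mon, OS -> Mon, Graphics -> Mon, Physics -> Tue, Logic -> Mon.

Tue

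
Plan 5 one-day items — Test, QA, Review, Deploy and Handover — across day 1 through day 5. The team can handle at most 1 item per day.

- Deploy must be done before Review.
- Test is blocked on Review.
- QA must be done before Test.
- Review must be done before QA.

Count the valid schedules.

Splitting on Test: it can be day 4 (1), day 5 (4). Listing each branch's schedules as (QA, Review, Deploy, Handover) by day number:
Test=day 4: (3,2,1,5) — 1.
Test=day 5: (3,2,1,4) (4,2,1,3) (4,3,1,2) (4,3,2,1) — 4.
Summing: 1 + 4 = 5.

5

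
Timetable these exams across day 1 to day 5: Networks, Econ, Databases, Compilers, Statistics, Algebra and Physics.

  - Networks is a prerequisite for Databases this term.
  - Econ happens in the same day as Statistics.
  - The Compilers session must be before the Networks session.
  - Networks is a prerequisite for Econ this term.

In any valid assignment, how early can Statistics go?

day 3

Statistics must be in the same day as Econ, which can't be before day 3, so Statistics is at least day 3.
Statistics at day 3 is achievable: Econ=day 3, Physics=day 1, Databases=day 3, Statistics=day 3, Networks=day 2, Compilers=day 1, Algebra=day 1.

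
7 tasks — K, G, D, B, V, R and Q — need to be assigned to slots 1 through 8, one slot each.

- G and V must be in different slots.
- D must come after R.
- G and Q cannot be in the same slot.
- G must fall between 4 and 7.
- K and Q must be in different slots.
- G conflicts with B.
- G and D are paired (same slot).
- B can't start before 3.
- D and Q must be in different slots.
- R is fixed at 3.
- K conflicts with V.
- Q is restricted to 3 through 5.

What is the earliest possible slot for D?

4

Precedence pushes D to at least 4; D must be in the same slot as G, which can't be after 7, so D is at most 7.
D at 4 is achievable: R in 3; V in 2; D in 4; K in 1; G in 4; Q in 3; B in 3.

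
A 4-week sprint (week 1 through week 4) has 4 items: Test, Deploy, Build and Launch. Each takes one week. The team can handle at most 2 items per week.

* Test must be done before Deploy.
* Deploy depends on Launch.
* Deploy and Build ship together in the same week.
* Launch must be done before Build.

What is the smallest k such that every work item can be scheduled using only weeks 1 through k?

2 weeks

The precedence chain requires at least 2 distinct weeks.
With at most 2 per week and 4 work items, at least 2 weeks are needed.
2 works (last occupied week: week 2): for example Launch in week 1; Test in week 1; Build in week 2; Deploy in week 2.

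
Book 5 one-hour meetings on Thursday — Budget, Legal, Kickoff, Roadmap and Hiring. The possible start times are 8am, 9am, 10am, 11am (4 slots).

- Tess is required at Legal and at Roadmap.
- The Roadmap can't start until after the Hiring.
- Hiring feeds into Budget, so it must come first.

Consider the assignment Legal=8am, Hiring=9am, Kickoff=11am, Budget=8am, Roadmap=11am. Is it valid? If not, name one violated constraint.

Hiring feeds into Budget, so it must come first — violated.
Tess is required at Legal and at Roadmap — holds.
The Roadmap can't start until after the Hiring — holds.

Invalid. Hiring feeds into Budget, so it must come first.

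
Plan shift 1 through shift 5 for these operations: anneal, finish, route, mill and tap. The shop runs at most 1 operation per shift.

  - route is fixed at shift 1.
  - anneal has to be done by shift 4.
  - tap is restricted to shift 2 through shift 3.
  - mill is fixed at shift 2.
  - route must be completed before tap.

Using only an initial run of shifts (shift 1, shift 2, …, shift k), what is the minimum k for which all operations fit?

5

The precedence chain requires at least 2 distinct shifts.
With at most 1 per shift and 5 operations, at least 5 shifts are needed.
5 works (last occupied shift: shift 5): for example mill -> shift 2, route -> shift 1, anneal -> shift 4, tap -> shift 3, finish -> shift 5.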